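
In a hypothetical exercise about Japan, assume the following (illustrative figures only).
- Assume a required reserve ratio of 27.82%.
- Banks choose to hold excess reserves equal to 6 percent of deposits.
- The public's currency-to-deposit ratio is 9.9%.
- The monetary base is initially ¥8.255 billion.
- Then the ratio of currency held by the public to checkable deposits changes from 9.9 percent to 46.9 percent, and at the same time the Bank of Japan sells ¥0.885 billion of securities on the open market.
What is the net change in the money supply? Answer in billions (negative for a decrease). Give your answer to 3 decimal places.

-7.338 billion

Before: m₁ = (1 + 0.099) / (0.2782 + 0.06 + 0.099) ≈ 2.51372, MB₁ = 8.255, so M₁ = 2.51372 × 8.255 ≈ 20.7508 billion.
After: m₂ = (1 + 0.469) / (0.2782 + 0.06 + 0.469) ≈ 1.81987, MB₂ = 8.255 − 0.885 = 7.37, so M₂ = 1.81987 × 7.37 ≈ 13.4124 billion.
ΔM = M₂ − M₁ = 13.4124 − 20.7508 = -7.3384 billion.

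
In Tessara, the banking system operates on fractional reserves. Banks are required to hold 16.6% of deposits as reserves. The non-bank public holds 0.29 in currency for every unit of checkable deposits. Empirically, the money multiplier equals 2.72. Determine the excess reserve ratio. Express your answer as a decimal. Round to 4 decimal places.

0.0183

Using m = 2.72. Since m = (1 + c)/(c + rr + e), the denominator satisfies c + rr + e = (1 + c)/m = (1 + 0.29) / 2.72 ≈ 0.474265.
With c = 0.29 and rr = 0.166, the excess reserve ratio is 0.474265 − 0.29 − 0.166 = 0.018265.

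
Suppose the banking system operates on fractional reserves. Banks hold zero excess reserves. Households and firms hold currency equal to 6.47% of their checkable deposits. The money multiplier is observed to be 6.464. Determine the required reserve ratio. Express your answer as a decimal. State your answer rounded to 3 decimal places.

0.100

Using m = 6.464. Since m = (1 + c)/(c + rr + e), the denominator satisfies c + rr + e = (1 + c)/m = (1 + 0.0647) / 6.464 ≈ 0.164712.
With c = 0.0647 and e = 0, the required reserve ratio is 0.164712 − 0.0647 − 0 = 0.100012.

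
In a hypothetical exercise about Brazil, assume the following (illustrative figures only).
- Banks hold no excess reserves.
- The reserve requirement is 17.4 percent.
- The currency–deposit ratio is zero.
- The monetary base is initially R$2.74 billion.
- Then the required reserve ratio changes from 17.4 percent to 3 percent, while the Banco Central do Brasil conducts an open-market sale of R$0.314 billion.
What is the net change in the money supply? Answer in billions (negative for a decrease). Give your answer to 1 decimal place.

R$65.1 billion

Before: m₁ = 1 / (0.174) ≈ 5.7471, MB₁ = 2.74, so M₁ = 5.7471 × 2.74 ≈ 15.7471 billion.
After: m₂ = 1 / (0.03) ≈ 33.3333, MB₂ = 2.74 − 0.314 = 2.426, so M₂ = 33.3333 × 2.426 ≈ 80.8666 billion.
ΔM = M₂ − M₁ = 80.8666 − 15.7471 = 65.1195 billion.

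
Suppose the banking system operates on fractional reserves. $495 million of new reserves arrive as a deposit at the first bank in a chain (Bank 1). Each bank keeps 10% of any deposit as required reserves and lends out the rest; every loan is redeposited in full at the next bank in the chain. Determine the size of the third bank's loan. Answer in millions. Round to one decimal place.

Each bank lends a fraction (1 − rr) = 0.9000 of the deposit it receives, so Bank 3 receives 495·0.9000^2 and lends 495·0.9000^3 = 360.8550 million.

$360.9 million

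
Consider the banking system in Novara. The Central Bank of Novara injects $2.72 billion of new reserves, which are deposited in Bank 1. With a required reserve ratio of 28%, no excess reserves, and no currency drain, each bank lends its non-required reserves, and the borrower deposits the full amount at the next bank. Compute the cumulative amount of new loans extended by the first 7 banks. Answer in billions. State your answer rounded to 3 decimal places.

$6.293 billion

Bank i lends (1 − rr)^i of the original deposit: Bank 1 lends 2.72·0.7200 = 1.9584, Bank 2 lends 2.72·0.7200² ≈ 1.4100, and so on.
Summing a geometric series: total = 2.72·[0.7200·(1 − 0.7200^7) / (1 − 0.7200)] ≈ 6.2927 billion.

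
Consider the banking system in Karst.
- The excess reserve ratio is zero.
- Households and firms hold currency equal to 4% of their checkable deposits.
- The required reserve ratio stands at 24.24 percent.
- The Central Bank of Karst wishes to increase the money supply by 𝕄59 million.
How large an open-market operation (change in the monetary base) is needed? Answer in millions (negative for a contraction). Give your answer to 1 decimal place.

The money multiplier is m = (1 + c) / (rr + c) = (1 + 0.04) / (0.2424 + 0.04) ≈ 3.6827.
ΔMB = ΔM / m = (+59) / 3.6827 ≈ 16.0209 million.

𝕄16.0 million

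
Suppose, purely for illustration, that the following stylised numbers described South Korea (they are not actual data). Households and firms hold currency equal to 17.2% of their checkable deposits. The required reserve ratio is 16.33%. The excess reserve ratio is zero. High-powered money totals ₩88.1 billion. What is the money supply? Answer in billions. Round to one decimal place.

The money multiplier is m = (1 + c) / (rr + c) = (1 + 0.172) / (0.1633 + 0.172) ≈ 3.4954.
So M = m × MB = 3.4954 × 88.1 ≈ 307.9447 billion.

₩307.9 billion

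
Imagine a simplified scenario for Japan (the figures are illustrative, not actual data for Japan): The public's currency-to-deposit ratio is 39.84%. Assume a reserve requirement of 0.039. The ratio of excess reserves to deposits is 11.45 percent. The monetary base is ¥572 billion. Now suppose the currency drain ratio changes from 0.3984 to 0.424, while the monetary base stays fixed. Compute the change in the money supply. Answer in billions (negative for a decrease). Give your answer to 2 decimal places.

-38.89 billion

Initially m₁ = (1 + 0.3984) / (0.039 + 0.1145 + 0.3984) ≈ 2.533792, so M₁ = 2.533792 × 572 ≈ 1449.329 billion.
After the change m₂ = (1 + 0.424) / (0.039 + 0.1145 + 0.424) ≈ 2.465801, so M₂ = 2.465801 × 572 ≈ 1410.4382 billion.
ΔM = M₂ − M₁ = 1410.4382 − 1449.329 = -38.8908 billion.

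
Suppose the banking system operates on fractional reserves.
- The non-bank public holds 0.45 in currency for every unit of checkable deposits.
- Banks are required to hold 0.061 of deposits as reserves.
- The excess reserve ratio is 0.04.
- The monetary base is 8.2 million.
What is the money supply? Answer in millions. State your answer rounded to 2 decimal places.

The money multiplier is m = (1 + c) / (rr + e + c) = (1 + 0.45) / (0.061 + 0.04 + 0.45) ≈ 2.6316.
So M = m × MB = 2.6316 × 8.2 ≈ 21.5791 million.

21.58 million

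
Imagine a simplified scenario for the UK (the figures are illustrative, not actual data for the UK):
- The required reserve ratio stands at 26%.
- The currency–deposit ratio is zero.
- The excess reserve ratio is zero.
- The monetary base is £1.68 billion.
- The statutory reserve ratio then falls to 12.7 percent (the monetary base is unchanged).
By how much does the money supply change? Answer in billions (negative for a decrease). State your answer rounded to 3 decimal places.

£6.767 billion

Initially m₁ = 1 / (0.26) ≈ 3.84615, so M₁ = 3.84615 × 1.68 ≈ 6.4615 billion.
After the change m₂ = 1 / (0.127) ≈ 7.87402, so M₂ = 7.87402 × 1.68 ≈ 13.2284 billion.
ΔM = M₂ − M₁ = 13.2284 − 6.4615 = 6.7669 billion.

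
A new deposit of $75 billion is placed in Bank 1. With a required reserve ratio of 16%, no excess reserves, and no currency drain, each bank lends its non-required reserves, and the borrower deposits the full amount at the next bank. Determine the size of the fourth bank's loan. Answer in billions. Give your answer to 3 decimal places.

Each bank lends a fraction (1 − rr) = 0.8400 of the deposit it receives, so Bank 4 receives 75·0.8400^3 and lends 75·0.8400^4 ≈ 37.3404 billion.

$37.340 billion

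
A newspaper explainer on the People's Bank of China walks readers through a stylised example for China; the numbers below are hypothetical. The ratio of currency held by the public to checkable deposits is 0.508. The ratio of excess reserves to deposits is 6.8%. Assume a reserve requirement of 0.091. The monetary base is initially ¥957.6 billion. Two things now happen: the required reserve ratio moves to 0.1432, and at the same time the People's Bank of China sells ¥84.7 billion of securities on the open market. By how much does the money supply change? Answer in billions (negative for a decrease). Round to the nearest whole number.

Before: m₁ = (1 + 0.508) / (0.091 + 0.068 + 0.508) ≈ 2.2609, MB₁ = 957.6, so M₁ = 2.2609 × 957.6 ≈ 2165.0378 billion.
After: m₂ = (1 + 0.508) / (0.1432 + 0.068 + 0.508) ≈ 2.0968, MB₂ = 957.6 − 84.7 = 872.9, so M₂ = 2.0968 × 872.9 ≈ 1830.2967 billion.
ΔM = M₂ − M₁ = 1830.2967 − 2165.0378 = -334.7411 billion.

-335 billion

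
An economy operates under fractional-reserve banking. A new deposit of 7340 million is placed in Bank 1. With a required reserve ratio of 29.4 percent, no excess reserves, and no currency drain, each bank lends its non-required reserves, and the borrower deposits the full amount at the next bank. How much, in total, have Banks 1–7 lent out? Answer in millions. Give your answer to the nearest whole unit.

16085 million

Bank i lends (1 − rr)^i of the original deposit: Bank 1 lends 7340·0.7060 = 5182.0400, Bank 2 lends 7340·0.7060² ≈ 3658.5202, and so on.
Summing a geometric series: total = 7340·[0.7060·(1 − 0.7060^7) / (1 − 0.7060)] ≈ 16085.0442 million.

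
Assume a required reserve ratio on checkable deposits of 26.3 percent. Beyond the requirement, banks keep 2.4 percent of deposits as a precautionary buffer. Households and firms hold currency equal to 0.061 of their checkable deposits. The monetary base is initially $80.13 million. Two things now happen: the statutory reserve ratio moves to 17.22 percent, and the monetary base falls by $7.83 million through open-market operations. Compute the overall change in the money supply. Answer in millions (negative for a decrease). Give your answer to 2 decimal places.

Before: m₁ = (1 + 0.061) / (0.263 + 0.024 + 0.061) ≈ 3.04885, MB₁ = 80.13, so M₁ = 3.04885 × 80.13 ≈ 244.3044 million.
After: m₂ = (1 + 0.061) / (0.1722 + 0.024 + 0.061) ≈ 4.12519, MB₂ = 80.13 − 7.83 = 72.3, so M₂ = 4.12519 × 72.3 ≈ 298.2512 million.
ΔM = M₂ − M₁ = 298.2512 − 244.3044 = 53.9468 million.

$53.95 million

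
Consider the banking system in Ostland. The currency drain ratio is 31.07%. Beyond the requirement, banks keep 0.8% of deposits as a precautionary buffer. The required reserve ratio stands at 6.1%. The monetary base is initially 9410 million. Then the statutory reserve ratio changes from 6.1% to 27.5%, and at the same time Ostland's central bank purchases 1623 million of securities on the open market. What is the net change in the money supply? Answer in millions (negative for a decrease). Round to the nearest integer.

Before: m₁ = (1 + 0.3107) / (0.061 + 0.008 + 0.3107) ≈ 3.451936, MB₁ = 9410, so M₁ = 3.451936 × 9410 ≈ 32482.7178 million.
After: m₂ = (1 + 0.3107) / (0.275 + 0.008 + 0.3107) ≈ 2.207681, MB₂ = 9410 + 1623 = 11033, so M₂ = 2.207681 × 11033 ≈ 24357.3445 million.
ΔM = M₂ − M₁ = 24357.3445 − 32482.7178 = -8125.3733 million.

-8125 million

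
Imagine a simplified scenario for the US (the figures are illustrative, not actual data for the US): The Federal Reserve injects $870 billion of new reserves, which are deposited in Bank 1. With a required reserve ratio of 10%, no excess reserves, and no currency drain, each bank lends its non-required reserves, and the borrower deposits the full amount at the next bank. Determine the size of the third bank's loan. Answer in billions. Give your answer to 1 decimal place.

$634.2 billion

Each bank lends a fraction (1 − rr) = 0.9000 of the deposit it receives, so Bank 3 receives 870·0.9000^2 and lends 870·0.9000^3 = 634.2300 billion.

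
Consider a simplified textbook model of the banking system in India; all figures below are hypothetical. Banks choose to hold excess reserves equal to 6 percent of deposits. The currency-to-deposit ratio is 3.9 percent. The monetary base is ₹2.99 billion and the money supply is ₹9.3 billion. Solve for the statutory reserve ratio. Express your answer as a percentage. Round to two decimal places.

Using m = M/MB = 9.3/2.99 ≈ 3.110368. Since m = (1 + c)/(c + rr + e), the denominator satisfies c + rr + e = (1 + c)/m = (1 + 0.039) / 3.110368 ≈ 0.334044.
With c = 0.039 and e = 0.06, the statutory reserve ratio is 0.334044 − 0.039 − 0.06 = 0.235044.

23.50%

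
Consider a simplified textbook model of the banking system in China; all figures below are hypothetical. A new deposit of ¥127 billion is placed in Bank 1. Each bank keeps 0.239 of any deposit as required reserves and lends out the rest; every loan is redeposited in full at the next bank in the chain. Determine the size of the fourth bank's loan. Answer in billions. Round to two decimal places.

Each bank lends a fraction (1 − rr) = 0.7610 of the deposit it receives, so Bank 4 receives 127·0.7610^3 and lends 127·0.7610^4 ≈ 42.5934 billion.

¥42.59 billion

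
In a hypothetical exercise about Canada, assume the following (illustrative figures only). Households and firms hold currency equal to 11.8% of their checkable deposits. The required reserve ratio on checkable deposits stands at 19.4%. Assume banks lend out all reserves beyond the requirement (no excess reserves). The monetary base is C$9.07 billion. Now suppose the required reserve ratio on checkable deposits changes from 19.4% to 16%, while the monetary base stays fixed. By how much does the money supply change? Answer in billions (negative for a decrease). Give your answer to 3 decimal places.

C$3.975 billion

Initially m₁ = (1 + 0.118) / (0.194 + 0.118) ≈ 3.58333, so M₁ = 3.58333 × 9.07 ≈ 32.5008 billion.
After the change m₂ = (1 + 0.118) / (0.16 + 0.118) ≈ 4.02158, so M₂ = 4.02158 × 9.07 ≈ 36.4757 billion.
ΔM = M₂ − M₁ = 36.4757 − 32.5008 = 3.9749 billion.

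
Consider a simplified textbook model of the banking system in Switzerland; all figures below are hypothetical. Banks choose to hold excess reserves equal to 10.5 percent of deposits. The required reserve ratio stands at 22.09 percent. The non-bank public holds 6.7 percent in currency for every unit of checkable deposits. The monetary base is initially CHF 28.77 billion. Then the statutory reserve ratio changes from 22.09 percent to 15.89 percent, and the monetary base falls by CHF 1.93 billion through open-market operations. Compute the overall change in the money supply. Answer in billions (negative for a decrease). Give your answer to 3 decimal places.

Before: m₁ = (1 + 0.067) / (0.2209 + 0.105 + 0.067) ≈ 2.715704, MB₁ = 28.77, so M₁ = 2.715704 × 28.77 ≈ 78.1308 billion.
After: m₂ = (1 + 0.067) / (0.1589 + 0.105 + 0.067) ≈ 3.224539, MB₂ = 28.77 − 1.93 = 26.84, so M₂ = 3.224539 × 26.84 ≈ 86.5466 billion.
ΔM = M₂ − M₁ = 86.5466 − 78.1308 = 8.4158 billion.

CHF 8.416 billion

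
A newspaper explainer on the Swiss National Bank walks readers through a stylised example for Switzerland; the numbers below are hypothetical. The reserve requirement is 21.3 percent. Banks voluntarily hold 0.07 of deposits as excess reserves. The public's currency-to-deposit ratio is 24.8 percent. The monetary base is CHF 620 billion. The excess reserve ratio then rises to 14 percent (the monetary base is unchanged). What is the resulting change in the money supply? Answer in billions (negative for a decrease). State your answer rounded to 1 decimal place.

-169.7 billion

Initially m₁ = (1 + 0.248) / (0.213 + 0.07 + 0.248) ≈ 2.35028, so M₁ = 2.35028 × 620 = 1457.1736 billion.
After the change m₂ = (1 + 0.248) / (0.213 + 0.14 + 0.248) ≈ 2.07654, so M₂ = 2.07654 × 620 = 1287.4548 billion.
ΔM = M₂ − M₁ = 1287.4548 − 1457.1736 = -169.7188 billion.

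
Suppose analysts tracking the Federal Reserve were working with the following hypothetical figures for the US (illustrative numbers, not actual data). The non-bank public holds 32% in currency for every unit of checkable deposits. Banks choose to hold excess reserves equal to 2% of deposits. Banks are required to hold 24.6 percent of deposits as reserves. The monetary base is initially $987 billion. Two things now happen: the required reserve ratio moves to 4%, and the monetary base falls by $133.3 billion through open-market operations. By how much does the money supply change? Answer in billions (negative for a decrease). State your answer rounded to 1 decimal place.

$742.2 billion

Before: m₁ = (1 + 0.32) / (0.246 + 0.02 + 0.32) ≈ 2.25256, MB₁ = 987, so M₁ = 2.25256 × 987 ≈ 2223.2767 billion.
After: m₂ = (1 + 0.32) / (0.04 + 0.02 + 0.32) ≈ 3.47368, MB₂ = 987 − 133.3 = 853.7, so M₂ = 3.47368 × 853.7 ≈ 2965.4806 billion.
ΔM = M₂ − M₁ = 2965.4806 − 2223.2767 = 742.2039 billion.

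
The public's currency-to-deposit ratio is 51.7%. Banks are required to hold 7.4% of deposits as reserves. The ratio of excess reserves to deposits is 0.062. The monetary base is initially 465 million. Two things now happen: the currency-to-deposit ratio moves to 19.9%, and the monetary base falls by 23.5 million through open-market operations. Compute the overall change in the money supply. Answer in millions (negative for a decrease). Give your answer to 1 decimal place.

Before: m₁ = (1 + 0.517) / (0.074 + 0.062 + 0.517) ≈ 2.32312, MB₁ = 465, so M₁ = 2.32312 × 465 = 1080.2508 million.
After: m₂ = (1 + 0.199) / (0.074 + 0.062 + 0.199) ≈ 3.57910, MB₂ = 465 − 23.5 = 441.5, so M₂ = 3.57910 × 441.5 ≈ 1580.1726 million.
ΔM = M₂ − M₁ = 1580.1726 − 1080.2508 = 499.9218 million.

499.9 million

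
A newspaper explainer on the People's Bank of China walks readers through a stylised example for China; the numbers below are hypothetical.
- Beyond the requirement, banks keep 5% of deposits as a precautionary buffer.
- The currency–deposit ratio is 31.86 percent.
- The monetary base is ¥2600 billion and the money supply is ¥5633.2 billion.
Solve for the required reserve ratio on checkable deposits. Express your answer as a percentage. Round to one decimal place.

Using m = M/MB = 5633.2/2600 ≈ 2.166615. Since m = (1 + c)/(c + rr + e), the denominator satisfies c + rr + e = (1 + c)/m = (1 + 0.3186) / 2.166615 ≈ 0.608599.
With c = 0.3186 and e = 0.05, the required reserve ratio on checkable deposits is 0.608599 − 0.3186 − 0.05 = 0.239999.

24.0%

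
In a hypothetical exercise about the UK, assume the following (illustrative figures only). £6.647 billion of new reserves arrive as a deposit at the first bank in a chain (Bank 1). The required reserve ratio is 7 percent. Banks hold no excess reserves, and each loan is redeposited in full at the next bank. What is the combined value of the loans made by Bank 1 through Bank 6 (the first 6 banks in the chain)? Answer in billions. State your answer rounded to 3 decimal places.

Bank i lends (1 − rr)^i of the original deposit: Bank 1 lends 6.647·0.9300 ≈ 6.1817, Bank 2 lends 6.647·0.9300² ≈ 5.7490, and so on.
Summing a geometric series: total = 6.647·[0.9300·(1 − 0.9300^6) / (1 − 0.9300)] ≈ 31.1743 billion.

£31.174 billion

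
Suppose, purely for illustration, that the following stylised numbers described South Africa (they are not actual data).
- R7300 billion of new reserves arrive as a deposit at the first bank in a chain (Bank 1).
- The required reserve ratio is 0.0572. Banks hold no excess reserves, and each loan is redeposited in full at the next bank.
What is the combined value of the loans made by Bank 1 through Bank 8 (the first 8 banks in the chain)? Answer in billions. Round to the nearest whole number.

R45211 billion

Bank i lends (1 − rr)^i of the original deposit: Bank 1 lends 7300·0.9428 = 6882.4400, Bank 2 lends 7300·0.9428² ≈ 6488.7644, and so on.
Summing a geometric series: total = 7300·[0.9428·(1 − 0.9428^8) / (1 − 0.9428)] ≈ 45211.4724 billion.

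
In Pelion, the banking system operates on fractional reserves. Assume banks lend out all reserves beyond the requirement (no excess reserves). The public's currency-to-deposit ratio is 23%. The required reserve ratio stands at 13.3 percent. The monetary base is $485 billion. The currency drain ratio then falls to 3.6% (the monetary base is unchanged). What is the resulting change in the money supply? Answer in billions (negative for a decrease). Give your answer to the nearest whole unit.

Initially m₁ = (1 + 0.23) / (0.133 + 0.23) ≈ 3.3884, so M₁ = 3.3884 × 485 = 1643.374 billion.
After the change m₂ = (1 + 0.036) / (0.133 + 0.036) ≈ 6.1302, so M₂ = 6.1302 × 485 = 2973.147 billion.
ΔM = M₂ − M₁ = 2973.147 − 1643.374 = 1329.773 billion.

$1330 billion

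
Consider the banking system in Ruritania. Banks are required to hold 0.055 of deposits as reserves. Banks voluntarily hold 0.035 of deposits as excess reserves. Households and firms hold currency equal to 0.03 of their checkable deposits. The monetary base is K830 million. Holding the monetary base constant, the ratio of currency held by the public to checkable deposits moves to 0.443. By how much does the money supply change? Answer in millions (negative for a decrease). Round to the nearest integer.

-4877 million

Initially m₁ = (1 + 0.03) / (0.055 + 0.035 + 0.03) ≈ 8.5833, so M₁ = 8.5833 × 830 = 7124.139 million.
After the change m₂ = (1 + 0.443) / (0.055 + 0.035 + 0.443) ≈ 2.7073, so M₂ = 2.7073 × 830 = 2247.059 million.
ΔM = M₂ − M₁ = 2247.059 − 7124.139 = -4877.08 million.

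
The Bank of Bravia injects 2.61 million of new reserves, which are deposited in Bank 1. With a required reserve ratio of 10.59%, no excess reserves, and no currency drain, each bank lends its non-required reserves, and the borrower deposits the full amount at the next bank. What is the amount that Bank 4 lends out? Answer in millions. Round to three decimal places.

1.668 million

Each bank lends a fraction (1 − rr) = 0.8941 of the deposit it receives, so Bank 4 receives 2.61·0.8941^3 and lends 2.61·0.8941^4 ≈ 1.6680 million.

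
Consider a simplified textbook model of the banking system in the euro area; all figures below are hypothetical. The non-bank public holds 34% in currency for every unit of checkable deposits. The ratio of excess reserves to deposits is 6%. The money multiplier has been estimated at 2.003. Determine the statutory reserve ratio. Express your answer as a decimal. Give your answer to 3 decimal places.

Using m = 2.003. Since m = (1 + c)/(c + rr + e), the denominator satisfies c + rr + e = (1 + c)/m = (1 + 0.34) / 2.003 ≈ 0.668997.
With c = 0.34 and e = 0.06, the statutory reserve ratio is 0.668997 − 0.34 − 0.06 = 0.268997.

0.269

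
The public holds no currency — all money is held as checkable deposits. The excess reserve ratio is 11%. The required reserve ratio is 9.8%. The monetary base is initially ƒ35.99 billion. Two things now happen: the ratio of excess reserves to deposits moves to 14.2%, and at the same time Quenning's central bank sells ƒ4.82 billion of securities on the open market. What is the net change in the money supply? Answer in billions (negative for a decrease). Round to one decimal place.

-43.2 billion

Before: m₁ = 1 / (0.098 + 0.11) ≈ 4.8077, MB₁ = 35.99, so M₁ = 4.8077 × 35.99 ≈ 173.0291 billion.
After: m₂ = 1 / (0.098 + 0.142) ≈ 4.1667, MB₂ = 35.99 − 4.82 = 31.17, so M₂ = 4.1667 × 31.17 ≈ 129.876 billion.
ΔM = M₂ − M₁ = 129.876 − 173.0291 = -43.1531 billion.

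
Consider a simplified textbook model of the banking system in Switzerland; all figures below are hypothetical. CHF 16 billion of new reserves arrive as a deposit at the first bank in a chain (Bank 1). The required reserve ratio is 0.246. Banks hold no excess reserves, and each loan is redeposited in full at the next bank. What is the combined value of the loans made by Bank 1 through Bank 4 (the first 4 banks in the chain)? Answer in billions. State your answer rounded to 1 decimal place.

Bank i lends (1 − rr)^i of the original deposit: Bank 1 lends 16·0.7540 = 12.0640, Bank 2 lends 16·0.7540² ≈ 9.0963, and so on.
Summing a geometric series: total = 16·[0.7540·(1 − 0.7540^4) / (1 − 0.7540)] ≈ 33.1902 billion.

CHF 33.2 billion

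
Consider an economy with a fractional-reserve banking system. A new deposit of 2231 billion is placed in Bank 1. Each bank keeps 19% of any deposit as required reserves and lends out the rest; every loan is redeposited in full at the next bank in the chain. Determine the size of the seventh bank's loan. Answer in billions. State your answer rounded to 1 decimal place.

510.4 billion

Each bank lends a fraction (1 − rr) = 0.8100 of the deposit it receives, so Bank 7 receives 2231·0.8100^6 and lends 2231·0.8100^7 ≈ 510.3812 billion.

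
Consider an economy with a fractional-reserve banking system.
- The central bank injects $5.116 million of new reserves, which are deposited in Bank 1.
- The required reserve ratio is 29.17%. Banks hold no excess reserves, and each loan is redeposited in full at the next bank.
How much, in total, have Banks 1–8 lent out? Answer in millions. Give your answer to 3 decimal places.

$11.636 million

Bank i lends (1 − rr)^i of the original deposit: Bank 1 lends 5.116·0.7083 ≈ 3.6237, Bank 2 lends 5.116·0.7083² ≈ 2.5666, and so on.
Summing a geometric series: total = 5.116·[0.7083·(1 − 0.7083^8) / (1 − 0.7083)] ≈ 11.6356 million.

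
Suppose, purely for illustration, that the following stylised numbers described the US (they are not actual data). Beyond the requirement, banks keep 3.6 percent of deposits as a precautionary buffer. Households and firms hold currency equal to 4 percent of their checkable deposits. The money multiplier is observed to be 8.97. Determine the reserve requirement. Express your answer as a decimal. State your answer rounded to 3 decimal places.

Using m = 8.97. Since m = (1 + c)/(c + rr + e), the denominator satisfies c + rr + e = (1 + c)/m = (1 + 0.04) / 8.97 ≈ 0.115942.
With c = 0.04 and e = 0.036, the reserve requirement is 0.115942 − 0.04 − 0.036 = 0.039942.

0.040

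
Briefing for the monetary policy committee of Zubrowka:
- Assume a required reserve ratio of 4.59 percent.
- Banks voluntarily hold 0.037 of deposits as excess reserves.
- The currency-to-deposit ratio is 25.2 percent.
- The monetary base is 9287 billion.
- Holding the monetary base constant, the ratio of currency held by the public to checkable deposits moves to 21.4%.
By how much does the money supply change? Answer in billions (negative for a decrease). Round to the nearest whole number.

Initially m₁ = (1 + 0.252) / (0.0459 + 0.037 + 0.252) ≈ 3.73843, so M₁ = 3.73843 × 9287 ≈ 34718.7994 billion.
After the change m₂ = (1 + 0.214) / (0.0459 + 0.037 + 0.214) ≈ 4.08892, so M₂ = 4.08892 × 9287 ≈ 37973.8 billion.
ΔM = M₂ − M₁ = 37973.8 − 34718.7994 = 3255.0006 billion.

3255 billion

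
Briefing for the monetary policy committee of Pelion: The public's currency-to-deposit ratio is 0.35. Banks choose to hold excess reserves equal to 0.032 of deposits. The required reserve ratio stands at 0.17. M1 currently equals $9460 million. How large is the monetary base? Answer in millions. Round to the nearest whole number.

The money multiplier is m = (1 + c) / (rr + e + c) = (1 + 0.35) / (0.17 + 0.032 + 0.35) ≈ 2.44565.
MB = M / m = 9460 / 2.44565 ≈ 3868.0923 million.

$3868 million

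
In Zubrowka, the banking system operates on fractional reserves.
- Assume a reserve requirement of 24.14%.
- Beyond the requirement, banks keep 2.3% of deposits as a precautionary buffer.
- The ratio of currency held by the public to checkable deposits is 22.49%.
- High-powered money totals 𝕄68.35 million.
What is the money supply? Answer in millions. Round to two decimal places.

The money multiplier is m = (1 + c) / (rr + e + c) = (1 + 0.2249) / (0.2414 + 0.023 + 0.2249) ≈ 2.50337.
So M = m × MB = 2.50337 × 68.35 ≈ 171.1053 million.

𝕄171.11 million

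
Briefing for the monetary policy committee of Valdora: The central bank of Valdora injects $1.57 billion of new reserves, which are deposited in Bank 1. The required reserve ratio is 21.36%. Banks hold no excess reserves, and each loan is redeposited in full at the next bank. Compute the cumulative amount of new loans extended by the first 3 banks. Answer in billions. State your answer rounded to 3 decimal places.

Bank i lends (1 − rr)^i of the original deposit: Bank 1 lends 1.57·0.7864 ≈ 1.2346, Bank 2 lends 1.57·0.7864² ≈ 0.9709, and so on.
Summing a geometric series: total = 1.57·[0.7864·(1 − 0.7864^3) / (1 − 0.7864)] ≈ 2.9691 billion.

$2.969 billion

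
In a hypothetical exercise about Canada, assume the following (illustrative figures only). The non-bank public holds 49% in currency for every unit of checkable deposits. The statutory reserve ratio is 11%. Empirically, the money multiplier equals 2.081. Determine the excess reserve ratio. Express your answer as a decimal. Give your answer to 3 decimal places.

0.116

Using m = 2.081. Since m = (1 + c)/(c + rr + e), the denominator satisfies c + rr + e = (1 + c)/m = (1 + 0.49) / 2.081 ≈ 0.716002.
With c = 0.49 and rr = 0.11, the excess reserve ratio is 0.716002 − 0.49 − 0.11 = 0.116002.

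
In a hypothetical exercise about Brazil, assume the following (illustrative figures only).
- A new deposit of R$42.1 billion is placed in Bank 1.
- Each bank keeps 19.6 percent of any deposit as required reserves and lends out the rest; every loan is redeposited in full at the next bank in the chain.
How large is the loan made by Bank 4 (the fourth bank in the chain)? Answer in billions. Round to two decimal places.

Each bank lends a fraction (1 − rr) = 0.8040 of the deposit it receives, so Bank 4 receives 42.1·0.8040^3 and lends 42.1·0.8040^4 ≈ 17.5916 billion.

R$17.59 billion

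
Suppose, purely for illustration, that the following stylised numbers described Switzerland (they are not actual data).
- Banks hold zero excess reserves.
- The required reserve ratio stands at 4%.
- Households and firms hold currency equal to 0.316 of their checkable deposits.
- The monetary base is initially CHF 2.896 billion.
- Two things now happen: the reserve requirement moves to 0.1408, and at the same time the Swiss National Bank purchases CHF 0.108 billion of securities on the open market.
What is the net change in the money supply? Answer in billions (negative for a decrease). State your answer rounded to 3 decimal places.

-2.051 billion

Before: m₁ = (1 + 0.316) / (0.04 + 0.316) ≈ 3.69663, MB₁ = 2.896, so M₁ = 3.69663 × 2.896 ≈ 10.7054 billion.
After: m₂ = (1 + 0.316) / (0.1408 + 0.316) ≈ 2.88091, MB₂ = 2.896 + 0.108 = 3.004, so M₂ = 2.88091 × 3.004 ≈ 8.6543 billion.
ΔM = M₂ − M₁ = 8.6543 − 10.7054 = -2.0511 billion.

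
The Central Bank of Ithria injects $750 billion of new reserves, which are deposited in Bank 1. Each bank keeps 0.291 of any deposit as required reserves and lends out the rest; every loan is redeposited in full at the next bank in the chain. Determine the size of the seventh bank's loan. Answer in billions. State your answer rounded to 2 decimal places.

Each bank lends a fraction (1 − rr) = 0.7090 of the deposit it receives, so Bank 7 receives 750·0.7090^6 and lends 750·0.7090^7 ≈ 67.5437 billion.

$67.54 billion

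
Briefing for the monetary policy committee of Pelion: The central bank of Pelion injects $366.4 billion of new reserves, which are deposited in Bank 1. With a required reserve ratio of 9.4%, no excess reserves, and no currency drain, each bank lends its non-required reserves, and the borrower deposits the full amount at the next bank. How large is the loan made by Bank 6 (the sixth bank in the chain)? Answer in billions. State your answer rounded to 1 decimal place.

Each bank lends a fraction (1 − rr) = 0.9060 of the deposit it receives, so Bank 6 receives 366.4·0.9060^5 and lends 366.4·0.9060^6 ≈ 202.6398 billion.

$202.6 billion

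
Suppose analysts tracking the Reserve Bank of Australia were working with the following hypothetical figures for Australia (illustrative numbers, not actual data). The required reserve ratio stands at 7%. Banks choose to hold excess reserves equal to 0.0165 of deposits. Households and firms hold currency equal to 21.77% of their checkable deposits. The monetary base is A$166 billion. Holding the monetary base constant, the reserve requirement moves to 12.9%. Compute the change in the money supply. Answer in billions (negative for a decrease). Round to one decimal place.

Initially m₁ = (1 + 0.2177) / (0.07 + 0.0165 + 0.2177) ≈ 4.00296, so M₁ = 4.00296 × 166 ≈ 664.4914 billion.
After the change m₂ = (1 + 0.2177) / (0.129 + 0.0165 + 0.2177) ≈ 3.35270, so M₂ = 3.35270 × 166 = 556.5482 billion.
ΔM = M₂ − M₁ = 556.5482 − 664.4914 = -107.9432 billion.

-107.9 billion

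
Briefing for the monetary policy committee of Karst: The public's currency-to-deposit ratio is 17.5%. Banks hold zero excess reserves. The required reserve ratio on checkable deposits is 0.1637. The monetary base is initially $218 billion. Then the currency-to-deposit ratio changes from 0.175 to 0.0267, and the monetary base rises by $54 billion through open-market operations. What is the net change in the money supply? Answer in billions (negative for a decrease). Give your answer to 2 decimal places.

Before: m₁ = (1 + 0.175) / (0.1637 + 0.175) ≈ 3.469147, MB₁ = 218, so M₁ = 3.469147 × 218 ≈ 756.274 billion.
After: m₂ = (1 + 0.0267) / (0.1637 + 0.0267) ≈ 5.392332, MB₂ = 218 + 54 = 272, so M₂ = 5.392332 × 272 ≈ 1466.7143 billion.
ΔM = M₂ − M₁ = 1466.7143 − 756.274 = 710.4403 billion.

$710.44 billion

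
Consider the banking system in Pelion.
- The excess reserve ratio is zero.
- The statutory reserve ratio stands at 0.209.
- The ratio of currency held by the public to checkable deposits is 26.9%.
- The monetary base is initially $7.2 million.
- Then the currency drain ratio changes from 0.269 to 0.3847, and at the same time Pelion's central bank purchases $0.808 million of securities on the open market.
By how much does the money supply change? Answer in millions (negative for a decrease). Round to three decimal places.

Before: m₁ = (1 + 0.269) / (0.209 + 0.269) ≈ 2.65481, MB₁ = 7.2, so M₁ = 2.65481 × 7.2 ≈ 19.1146 million.
After: m₂ = (1 + 0.3847) / (0.209 + 0.3847) ≈ 2.33232, MB₂ = 7.2 + 0.808 = 8.008, so M₂ = 2.33232 × 8.008 ≈ 18.6772 million.
ΔM = M₂ − M₁ = 18.6772 − 19.1146 = -0.4374 million.

-0.437 million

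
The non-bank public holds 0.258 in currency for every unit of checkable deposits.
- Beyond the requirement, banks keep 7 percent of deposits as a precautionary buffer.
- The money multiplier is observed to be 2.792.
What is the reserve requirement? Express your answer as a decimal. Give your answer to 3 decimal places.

Using m = 2.792. Since m = (1 + c)/(c + rr + e), the denominator satisfies c + rr + e = (1 + c)/m = (1 + 0.258) / 2.792 ≈ 0.450573.
With c = 0.258 and e = 0.07, the reserve requirement is 0.450573 − 0.258 − 0.07 = 0.122573.

0.123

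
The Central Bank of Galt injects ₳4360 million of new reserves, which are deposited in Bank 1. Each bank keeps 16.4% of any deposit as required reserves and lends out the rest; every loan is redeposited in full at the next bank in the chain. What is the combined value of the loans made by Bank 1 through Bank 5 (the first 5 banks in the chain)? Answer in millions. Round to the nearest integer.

Bank i lends (1 − rr)^i of the original deposit: Bank 1 lends 4360·0.8360 = 3644.9600, Bank 2 lends 4360·0.8360² ≈ 3047.1866, and so on.
Summing a geometric series: total = 4360·[0.8360·(1 − 0.8360^5) / (1 − 0.8360)] ≈ 13149.6622 million.

₳13150 million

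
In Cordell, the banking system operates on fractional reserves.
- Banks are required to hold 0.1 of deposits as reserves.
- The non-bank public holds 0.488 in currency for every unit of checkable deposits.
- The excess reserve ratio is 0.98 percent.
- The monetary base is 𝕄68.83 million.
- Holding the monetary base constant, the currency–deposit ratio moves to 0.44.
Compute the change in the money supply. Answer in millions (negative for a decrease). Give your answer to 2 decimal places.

Initially m₁ = (1 + 0.488) / (0.1 + 0.0098 + 0.488) ≈ 2.48913, so M₁ = 2.48913 × 68.83 ≈ 171.3268 million.
After the change m₂ = (1 + 0.44) / (0.1 + 0.0098 + 0.44) ≈ 2.61913, so M₂ = 2.61913 × 68.83 ≈ 180.2747 million.
ΔM = M₂ − M₁ = 180.2747 − 171.3268 = 8.9479 million.

𝕄8.95 million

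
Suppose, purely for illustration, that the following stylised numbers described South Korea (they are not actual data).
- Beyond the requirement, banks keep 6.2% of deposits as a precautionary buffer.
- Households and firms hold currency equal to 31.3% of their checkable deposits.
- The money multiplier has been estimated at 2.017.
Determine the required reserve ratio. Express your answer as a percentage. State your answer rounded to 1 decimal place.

27.6%

Using m = 2.017. Since m = (1 + c)/(c + rr + e), the denominator satisfies c + rr + e = (1 + c)/m = (1 + 0.313) / 2.017 ≈ 0.650967.
With c = 0.313 and e = 0.062, the required reserve ratio is 0.650967 − 0.313 − 0.062 = 0.275967.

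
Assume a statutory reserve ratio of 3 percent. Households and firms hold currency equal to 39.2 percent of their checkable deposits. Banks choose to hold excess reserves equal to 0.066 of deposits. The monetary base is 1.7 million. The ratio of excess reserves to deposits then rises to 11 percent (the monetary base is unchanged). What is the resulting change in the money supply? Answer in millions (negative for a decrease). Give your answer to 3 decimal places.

Initially m₁ = (1 + 0.392) / (0.03 + 0.066 + 0.392) ≈ 2.85246, so M₁ = 2.85246 × 1.7 ≈ 4.8492 million.
After the change m₂ = (1 + 0.392) / (0.03 + 0.11 + 0.392) ≈ 2.61654, so M₂ = 2.61654 × 1.7 ≈ 4.4481 million.
ΔM = M₂ − M₁ = 4.4481 − 4.8492 = -0.4011 million.

-0.401 million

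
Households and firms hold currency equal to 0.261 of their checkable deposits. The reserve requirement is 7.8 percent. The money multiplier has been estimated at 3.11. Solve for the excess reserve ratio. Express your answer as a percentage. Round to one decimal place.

Using m = 3.11. Since m = (1 + c)/(c + rr + e), the denominator satisfies c + rr + e = (1 + c)/m = (1 + 0.261) / 3.11 ≈ 0.405466.
With c = 0.261 and rr = 0.078, the excess reserve ratio is 0.405466 − 0.261 − 0.078 = 0.066466.

6.6%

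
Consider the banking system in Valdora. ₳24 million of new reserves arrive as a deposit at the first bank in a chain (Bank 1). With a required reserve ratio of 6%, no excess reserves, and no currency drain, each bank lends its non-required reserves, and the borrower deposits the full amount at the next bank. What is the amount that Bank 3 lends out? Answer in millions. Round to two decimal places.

Each bank lends a fraction (1 − rr) = 0.9400 of the deposit it receives, so Bank 3 receives 24·0.9400^2 and lends 24·0.9400^3 ≈ 19.9340 million.

₳19.93 million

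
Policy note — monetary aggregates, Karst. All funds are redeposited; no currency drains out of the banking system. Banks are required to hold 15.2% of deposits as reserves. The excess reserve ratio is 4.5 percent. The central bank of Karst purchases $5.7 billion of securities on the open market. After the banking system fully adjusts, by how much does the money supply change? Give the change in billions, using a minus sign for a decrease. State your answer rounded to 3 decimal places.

The money multiplier is m = 1 / (rr + e) = 1 / (0.152 + 0.045) ≈ 5.07614.
The purchase adds 5.7 billion of base, so ΔM = m × ΔMB = 5.07614 × (+5.7) ≈ 28.934 billion.

$28.934 billion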